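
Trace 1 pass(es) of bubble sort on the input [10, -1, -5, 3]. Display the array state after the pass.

After pass 1: [-1, -5, 3, 10] (3 swaps)
Total swaps: 3


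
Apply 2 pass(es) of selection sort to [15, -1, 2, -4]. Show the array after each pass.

Pass 1: Select minimum -4 at index 3, swap -> [-4, -1, 2, 15]
Pass 2: Select minimum -1 at index 1, swap -> [-4, -1, 2, 15]


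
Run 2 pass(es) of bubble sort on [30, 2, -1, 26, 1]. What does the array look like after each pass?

After pass 1: [2, -1, 26, 1, 30] (4 swaps)
After pass 2: [-1, 2, 1, 26, 30] (2 swaps)
Total swaps: 6


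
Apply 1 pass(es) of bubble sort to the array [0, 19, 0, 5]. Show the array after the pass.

After pass 1: [0, 0, 5, 19] (2 swaps)
Total swaps: 2


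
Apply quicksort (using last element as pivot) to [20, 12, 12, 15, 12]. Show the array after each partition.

Partition 1: pivot=12 at index 2 -> [12, 12, 12, 15, 20]
Partition 2: pivot=12 at index 1 -> [12, 12, 12, 15, 20]
Partition 3: pivot=20 at index 4 -> [12, 12, 12, 15, 20]


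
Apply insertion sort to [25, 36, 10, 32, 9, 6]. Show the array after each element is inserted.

First element 25 is already 'sorted'
Insert 36: shifted 0 elements -> [25, 36, 10, 32, 9, 6]
Insert 10: shifted 2 elements -> [10, 25, 36, 32, 9, 6]
Insert 32: shifted 1 elements -> [10, 25, 32, 36, 9, 6]
Insert 9: shifted 4 elements -> [9, 10, 25, 32, 36, 6]
Insert 6: shifted 5 elements -> [6, 9, 10, 25, 32, 36]


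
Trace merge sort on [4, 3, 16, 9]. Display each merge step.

Divide and conquer:
  Merge [4] + [3] -> [3, 4]
  Merge [16] + [9] -> [9, 16]
  Merge [3, 4] + [9, 16] -> [3, 4, 9, 16]


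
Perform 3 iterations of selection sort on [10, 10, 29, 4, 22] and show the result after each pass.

Pass 1: Select minimum 4 at index 3, swap -> [4, 10, 29, 10, 22]
Pass 2: Select minimum 10 at index 1, swap -> [4, 10, 29, 10, 22]
Pass 3: Select minimum 10 at index 3, swap -> [4, 10, 10, 29, 22]


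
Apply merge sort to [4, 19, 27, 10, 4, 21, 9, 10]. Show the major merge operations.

Divide and conquer:
  Merge [4] + [19] -> [4, 19]
  Merge [27] + [10] -> [10, 27]
  Merge [4, 19] + [10, 27] -> [4, 10, 19, 27]
  Merge [4] + [21] -> [4, 21]
  Merge [9] + [10] -> [9, 10]
  Merge [4, 21] + [9, 10] -> [4, 9, 10, 21]
  Merge [4, 10, 19, 27] + [4, 9, 10, 21] -> [4, 4, 9, 10, 10, 19, 21, 27]


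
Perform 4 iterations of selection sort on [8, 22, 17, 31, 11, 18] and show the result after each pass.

Pass 1: Select minimum 8 at index 0, swap -> [8, 22, 17, 31, 11, 18]
Pass 2: Select minimum 11 at index 4, swap -> [8, 11, 17, 31, 22, 18]
Pass 3: Select minimum 17 at index 2, swap -> [8, 11, 17, 31, 22, 18]
Pass 4: Select minimum 18 at index 5, swap -> [8, 11, 17, 18, 22, 31]


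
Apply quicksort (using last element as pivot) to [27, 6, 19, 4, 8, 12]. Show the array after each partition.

Partition 1: pivot=12 at index 3 -> [6, 4, 8, 12, 19, 27]
Partition 2: pivot=8 at index 2 -> [6, 4, 8, 12, 19, 27]
Partition 3: pivot=4 at index 0 -> [4, 6, 8, 12, 19, 27]
Partition 4: pivot=27 at index 5 -> [4, 6, 8, 12, 19, 27]


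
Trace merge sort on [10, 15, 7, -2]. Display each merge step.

Divide and conquer:
  Merge [10] + [15] -> [10, 15]
  Merge [7] + [-2] -> [-2, 7]
  Merge [10, 15] + [-2, 7] -> [-2, 7, 10, 15]


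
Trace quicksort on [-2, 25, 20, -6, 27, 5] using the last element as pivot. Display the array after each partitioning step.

Partition 1: pivot=5 at index 2 -> [-2, -6, 5, 25, 27, 20]
Partition 2: pivot=-6 at index 0 -> [-6, -2, 5, 25, 27, 20]
Partition 3: pivot=20 at index 3 -> [-6, -2, 5, 20, 27, 25]
Partition 4: pivot=25 at index 4 -> [-6, -2, 5, 20, 25, 27]


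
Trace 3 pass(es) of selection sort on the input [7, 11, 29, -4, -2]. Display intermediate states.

Pass 1: Select minimum -4 at index 3, swap -> [-4, 11, 29, 7, -2]
Pass 2: Select minimum -2 at index 4, swap -> [-4, -2, 29, 7, 11]
Pass 3: Select minimum 7 at index 3, swap -> [-4, -2, 7, 29, 11]


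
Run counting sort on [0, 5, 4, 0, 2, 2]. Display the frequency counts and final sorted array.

Count array: [2, 0, 2, 0, 1, 1]
(count[i] = number of elements equal to i)
Cumulative count: [2, 2, 4, 4, 5, 6]
Sorted: [0, 0, 2, 2, 4, 5]


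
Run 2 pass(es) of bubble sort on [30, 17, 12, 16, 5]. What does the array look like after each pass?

After pass 1: [17, 12, 16, 5, 30] (4 swaps)
After pass 2: [12, 16, 5, 17, 30] (3 swaps)
Total swaps: 7


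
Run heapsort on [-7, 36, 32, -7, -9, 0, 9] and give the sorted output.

Build heap: [36, -7, 32, -7, -9, 0, 9]
Extract 36: [32, -7, 9, -7, -9, 0, 36]
Extract 32: [9, -7, 0, -7, -9, 32, 36]
Extract 9: [0, -7, -9, -7, 9, 32, 36]
Extract 0: [-7, -7, -9, 0, 9, 32, 36]
Extract -7: [-7, -9, -7, 0, 9, 32, 36]
Extract -7: [-9, -7, -7, 0, 9, 32, 36]


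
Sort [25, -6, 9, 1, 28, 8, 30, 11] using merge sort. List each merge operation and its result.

Divide and conquer:
  Merge [25] + [-6] -> [-6, 25]
  Merge [9] + [1] -> [1, 9]
  Merge [-6, 25] + [1, 9] -> [-6, 1, 9, 25]
  Merge [28] + [8] -> [8, 28]
  Merge [30] + [11] -> [11, 30]
  Merge [8, 28] + [11, 30] -> [8, 11, 28, 30]
  Merge [-6, 1, 9, 25] + [8, 11, 28, 30] -> [-6, 1, 8, 9, 11, 25, 28, 30]


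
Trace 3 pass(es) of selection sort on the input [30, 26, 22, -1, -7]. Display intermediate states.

Pass 1: Select minimum -7 at index 4, swap -> [-7, 26, 22, -1, 30]
Pass 2: Select minimum -1 at index 3, swap -> [-7, -1, 22, 26, 30]
Pass 3: Select minimum 22 at index 2, swap -> [-7, -1, 22, 26, 30]


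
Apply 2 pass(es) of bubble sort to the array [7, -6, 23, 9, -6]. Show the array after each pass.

After pass 1: [-6, 7, 9, -6, 23] (3 swaps)
After pass 2: [-6, 7, -6, 9, 23] (1 swaps)
Total swaps: 4


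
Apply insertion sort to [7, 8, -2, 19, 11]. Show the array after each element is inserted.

First element 7 is already 'sorted'
Insert 8: shifted 0 elements -> [7, 8, -2, 19, 11]
Insert -2: shifted 2 elements -> [-2, 7, 8, 19, 11]
Insert 19: shifted 0 elements -> [-2, 7, 8, 19, 11]
Insert 11: shifted 1 elements -> [-2, 7, 8, 11, 19]


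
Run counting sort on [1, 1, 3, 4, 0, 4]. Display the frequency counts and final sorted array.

Count array: [1, 2, 0, 1, 2]
(count[i] = number of elements equal to i)
Cumulative count: [1, 3, 3, 4, 6]
Sorted: [0, 1, 1, 3, 4, 4]


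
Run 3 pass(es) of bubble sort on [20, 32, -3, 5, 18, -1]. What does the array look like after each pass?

After pass 1: [20, -3, 5, 18, -1, 32] (4 swaps)
After pass 2: [-3, 5, 18, -1, 20, 32] (4 swaps)
After pass 3: [-3, 5, -1, 18, 20, 32] (1 swaps)
Total swaps: 9


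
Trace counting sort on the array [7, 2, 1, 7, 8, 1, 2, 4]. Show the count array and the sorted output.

Count array: [0, 2, 2, 0, 1, 0, 0, 2, 1]
(count[i] = number of elements equal to i)
Cumulative count: [0, 2, 4, 4, 5, 5, 5, 7, 8]
Sorted: [1, 1, 2, 2, 4, 7, 7, 8]


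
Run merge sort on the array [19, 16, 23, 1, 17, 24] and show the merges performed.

Divide and conquer:
  Merge [16] + [23] -> [16, 23]
  Merge [19] + [16, 23] -> [16, 19, 23]
  Merge [17] + [24] -> [17, 24]
  Merge [1] + [17, 24] -> [1, 17, 24]
  Merge [16, 19, 23] + [1, 17, 24] -> [1, 16, 17, 19, 23, 24]


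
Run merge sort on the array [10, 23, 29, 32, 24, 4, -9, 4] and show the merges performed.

Divide and conquer:
  Merge [10] + [23] -> [10, 23]
  Merge [29] + [32] -> [29, 32]
  Merge [10, 23] + [29, 32] -> [10, 23, 29, 32]
  Merge [24] + [4] -> [4, 24]
  Merge [-9] + [4] -> [-9, 4]
  Merge [4, 24] + [-9, 4] -> [-9, 4, 4, 24]
  Merge [10, 23, 29, 32] + [-9, 4, 4, 24] -> [-9, 4, 4, 10, 23, 24, 29, 32]


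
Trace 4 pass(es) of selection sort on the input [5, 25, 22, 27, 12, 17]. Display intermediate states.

Pass 1: Select minimum 5 at index 0, swap -> [5, 25, 22, 27, 12, 17]
Pass 2: Select minimum 12 at index 4, swap -> [5, 12, 22, 27, 25, 17]
Pass 3: Select minimum 17 at index 5, swap -> [5, 12, 17, 27, 25, 22]
Pass 4: Select minimum 22 at index 5, swap -> [5, 12, 17, 22, 25, 27]


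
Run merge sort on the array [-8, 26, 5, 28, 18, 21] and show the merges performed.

Divide and conquer:
  Merge [26] + [5] -> [5, 26]
  Merge [-8] + [5, 26] -> [-8, 5, 26]
  Merge [18] + [21] -> [18, 21]
  Merge [28] + [18, 21] -> [18, 21, 28]
  Merge [-8, 5, 26] + [18, 21, 28] -> [-8, 5, 18, 21, 26, 28]


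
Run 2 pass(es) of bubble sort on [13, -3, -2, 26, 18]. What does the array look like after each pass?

After pass 1: [-3, -2, 13, 18, 26] (3 swaps)
After pass 2: [-3, -2, 13, 18, 26] (0 swaps)
Total swaps: 3


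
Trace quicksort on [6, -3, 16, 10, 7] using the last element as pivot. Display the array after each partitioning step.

Partition 1: pivot=7 at index 2 -> [6, -3, 7, 10, 16]
Partition 2: pivot=-3 at index 0 -> [-3, 6, 7, 10, 16]
Partition 3: pivot=16 at index 4 -> [-3, 6, 7, 10, 16]


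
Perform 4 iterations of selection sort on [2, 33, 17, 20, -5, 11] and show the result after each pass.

Pass 1: Select minimum -5 at index 4, swap -> [-5, 33, 17, 20, 2, 11]
Pass 2: Select minimum 2 at index 4, swap -> [-5, 2, 17, 20, 33, 11]
Pass 3: Select minimum 11 at index 5, swap -> [-5, 2, 11, 20, 33, 17]
Pass 4: Select minimum 17 at index 5, swap -> [-5, 2, 11, 17, 33, 20]


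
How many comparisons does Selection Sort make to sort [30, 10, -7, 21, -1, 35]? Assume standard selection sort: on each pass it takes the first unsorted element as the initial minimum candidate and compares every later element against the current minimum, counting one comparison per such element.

Pass 1: scan indices 1..5 for the minimum = 5 comparison(s); min is -7, place at index 0 -> [-7, 10, 30, 21, -1, 35]
Pass 2: scan indices 2..5 for the minimum = 4 comparison(s); min is -1, place at index 1 -> [-7, -1, 30, 21, 10, 35]
Pass 3: scan indices 3..5 for the minimum = 3 comparison(s); min is 10, place at index 2 -> [-7, -1, 10, 21, 30, 35]
Pass 4: scan indices 4..5 for the minimum = 2 comparison(s); min is 21, place at index 3 -> [-7, -1, 10, 21, 30, 35]
Pass 5: scan indices 5..5 for the minimum = 1 comparison(s); min is 30, place at index 4 -> [-7, -1, 10, 21, 30, 35]
Selection sort always scans the whole unsorted suffix, so the count is (n-1) + (n-2) + ... + 1 = n(n-1)/2 = 6*5/2 = 15 regardless of the input order.
Total comparisons: 5 + 4 + 3 + 2 + 1 = 15


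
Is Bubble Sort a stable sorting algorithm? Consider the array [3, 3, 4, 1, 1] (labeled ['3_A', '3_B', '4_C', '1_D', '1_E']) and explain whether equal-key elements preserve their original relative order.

Trace Bubble Sort on the labeled array (the key is the number; the letter only tracks identity):
  After pass 1: [3_A, 3_B, 1_D, 1_E, 4_C]
  After pass 2: [3_A, 1_D, 1_E, 3_B, 4_C]
  After pass 3: [1_D, 1_E, 3_A, 3_B, 4_C]
  After pass 4: [1_D, 1_E, 3_A, 3_B, 4_C] (no swaps, done)
Final order: [1_D, 1_E, 3_A, 3_B, 4_C]
Equal keys:
  value 1: originally 1_D, 1_E; after sorting 1_D, 1_E -> order preserved
  value 3: originally 3_A, 3_B; after sorting 3_A, 3_B -> order preserved
All equal keys kept their original relative order. Bubble Sort is stable: it only swaps adjacent elements when the left one is strictly greater, so equal keys never move past each other.
Answer: Stable


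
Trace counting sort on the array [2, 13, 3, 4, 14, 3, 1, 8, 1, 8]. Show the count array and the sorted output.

Count array: [0, 2, 1, 2, 1, 0, 0, 0, 2, 0, 0, 0, 0, 1, 1]
(count[i] = number of elements equal to i)
Cumulative count: [0, 2, 3, 5, 6, 6, 6, 6, 8, 8, 8, 8, 8, 9, 10]
Sorted: [1, 1, 2, 3, 3, 4, 8, 8, 13, 14]


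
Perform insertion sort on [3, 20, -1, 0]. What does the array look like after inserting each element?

First element 3 is already 'sorted'
Insert 20: shifted 0 elements -> [3, 20, -1, 0]
Insert -1: shifted 2 elements -> [-1, 3, 20, 0]
Insert 0: shifted 2 elements -> [-1, 0, 3, 20]


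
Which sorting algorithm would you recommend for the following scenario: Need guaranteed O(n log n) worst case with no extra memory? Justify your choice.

Best choice: Heapsort
Reason: Heapsort is O(n log n) worst case and sorts in-place; quicksort can degrade to O(n^2)


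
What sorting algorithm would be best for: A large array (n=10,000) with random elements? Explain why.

Best choice: Quicksort or Mergesort
Reason: Both have O(n log n) average case; quicksort has lower constant factors


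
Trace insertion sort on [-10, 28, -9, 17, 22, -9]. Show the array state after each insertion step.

First element -10 is already 'sorted'
Insert 28: shifted 0 elements -> [-10, 28, -9, 17, 22, -9]
Insert -9: shifted 1 elements -> [-10, -9, 28, 17, 22, -9]
Insert 17: shifted 1 elements -> [-10, -9, 17, 28, 22, -9]
Insert 22: shifted 1 elements -> [-10, -9, 17, 22, 28, -9]
Insert -9: shifted 3 elements -> [-10, -9, -9, 17, 22, 28]


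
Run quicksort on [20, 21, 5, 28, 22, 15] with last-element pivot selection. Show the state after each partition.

Partition 1: pivot=15 at index 1 -> [5, 15, 20, 28, 22, 21]
Partition 2: pivot=21 at index 3 -> [5, 15, 20, 21, 22, 28]
Partition 3: pivot=28 at index 5 -> [5, 15, 20, 21, 22, 28]


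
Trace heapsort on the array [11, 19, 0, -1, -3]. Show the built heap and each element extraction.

Build heap: [19, 11, 0, -1, -3]
Extract 19: [11, -1, 0, -3, 19]
Extract 11: [0, -1, -3, 11, 19]
Extract 0: [-1, -3, 0, 11, 19]
Extract -1: [-3, -1, 0, 11, 19]


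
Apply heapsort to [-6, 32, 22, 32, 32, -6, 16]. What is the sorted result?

Build heap: [32, 32, 22, -6, 32, -6, 16]
Extract 32: [32, 32, 22, -6, 16, -6, 32]
Extract 32: [32, 16, 22, -6, -6, 32, 32]
Extract 32: [22, 16, -6, -6, 32, 32, 32]
Extract 22: [16, -6, -6, 22, 32, 32, 32]
Extract 16: [-6, -6, 16, 22, 32, 32, 32]
Extract -6: [-6, -6, 16, 22, 32, 32, 32]


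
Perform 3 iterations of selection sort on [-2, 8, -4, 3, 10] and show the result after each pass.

Pass 1: Select minimum -4 at index 2, swap -> [-4, 8, -2, 3, 10]
Pass 2: Select minimum -2 at index 2, swap -> [-4, -2, 8, 3, 10]
Pass 3: Select minimum 3 at index 3, swap -> [-4, -2, 3, 8, 10]


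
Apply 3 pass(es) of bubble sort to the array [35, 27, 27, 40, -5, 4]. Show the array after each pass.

After pass 1: [27, 27, 35, -5, 4, 40] (4 swaps)
After pass 2: [27, 27, -5, 4, 35, 40] (2 swaps)
After pass 3: [27, -5, 4, 27, 35, 40] (2 swaps)
Total swaps: 8


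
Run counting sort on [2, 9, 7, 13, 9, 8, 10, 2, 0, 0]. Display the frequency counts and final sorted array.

Count array: [2, 0, 2, 0, 0, 0, 0, 1, 1, 2, 1, 0, 0, 1]
(count[i] = number of elements equal to i)
Cumulative count: [2, 2, 4, 4, 4, 4, 4, 5, 6, 8, 9, 9, 9, 10]
Sorted: [0, 0, 2, 2, 7, 8, 9, 9, 10, 13]


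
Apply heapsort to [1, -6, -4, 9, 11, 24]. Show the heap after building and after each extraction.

Build heap: [24, 11, 1, 9, -6, -4]
Extract 24: [11, 9, 1, -4, -6, 24]
Extract 11: [9, -4, 1, -6, 11, 24]
Extract 9: [1, -4, -6, 9, 11, 24]
Extract 1: [-4, -6, 1, 9, 11, 24]
Extract -4: [-6, -4, 1, 9, 11, 24]


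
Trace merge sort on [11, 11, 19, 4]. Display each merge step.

Divide and conquer:
  Merge [11] + [11] -> [11, 11]
  Merge [19] + [4] -> [4, 19]
  Merge [11, 11] + [4, 19] -> [4, 11, 11, 19]


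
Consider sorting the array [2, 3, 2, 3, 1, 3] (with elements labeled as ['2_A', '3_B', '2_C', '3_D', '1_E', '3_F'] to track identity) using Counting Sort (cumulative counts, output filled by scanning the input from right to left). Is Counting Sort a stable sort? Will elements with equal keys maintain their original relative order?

Trace Counting Sort on the labeled array (the key is the number; the letter only tracks identity):
  Counts for values 0..3: [0, 1, 2, 3]
  Cumulative counts: [0, 1, 3, 6]
  Scan right to left: place 3_F at output index 5
  Scan right to left: place 1_E at output index 0
  Scan right to left: place 3_D at output index 4
  Scan right to left: place 2_C at output index 2
  Scan right to left: place 3_B at output index 3
  Scan right to left: place 2_A at output index 1
  Output: [1_E, 2_A, 2_C, 3_B, 3_D, 3_F]
Equal keys:
  value 2: originally 2_A, 2_C; after sorting 2_A, 2_C -> order preserved
  value 3: originally 3_B, 3_D, 3_F; after sorting 3_B, 3_D, 3_F -> order preserved
All equal keys kept their original relative order. Counting Sort is stable: scanning the input right to left with decreasing cumulative counts places later duplicates at later output positions.
Answer: Stable


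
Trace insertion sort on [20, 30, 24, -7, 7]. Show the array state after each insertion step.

First element 20 is already 'sorted'
Insert 30: shifted 0 elements -> [20, 30, 24, -7, 7]
Insert 24: shifted 1 elements -> [20, 24, 30, -7, 7]
Insert -7: shifted 3 elements -> [-7, 20, 24, 30, 7]
Insert 7: shifted 3 elements -> [-7, 7, 20, 24, 30]


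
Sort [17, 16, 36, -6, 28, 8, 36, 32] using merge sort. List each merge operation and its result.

Divide and conquer:
  Merge [17] + [16] -> [16, 17]
  Merge [36] + [-6] -> [-6, 36]
  Merge [16, 17] + [-6, 36] -> [-6, 16, 17, 36]
  Merge [28] + [8] -> [8, 28]
  Merge [36] + [32] -> [32, 36]
  Merge [8, 28] + [32, 36] -> [8, 28, 32, 36]
  Merge [-6, 16, 17, 36] + [8, 28, 32, 36] -> [-6, 8, 16, 17, 28, 32, 36, 36]


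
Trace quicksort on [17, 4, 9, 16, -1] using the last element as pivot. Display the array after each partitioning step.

Partition 1: pivot=-1 at index 0 -> [-1, 4, 9, 16, 17]
Partition 2: pivot=17 at index 4 -> [-1, 4, 9, 16, 17]
Partition 3: pivot=16 at index 3 -> [-1, 4, 9, 16, 17]
Partition 4: pivot=9 at index 2 -> [-1, 4, 9, 16, 17]


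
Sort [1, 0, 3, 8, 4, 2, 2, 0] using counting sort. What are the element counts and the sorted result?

Count array: [2, 1, 2, 1, 1, 0, 0, 0, 1]
(count[i] = number of elements equal to i)
Cumulative count: [2, 3, 5, 6, 7, 7, 7, 7, 8]
Sorted: [0, 0, 1, 2, 2, 3, 4, 8]


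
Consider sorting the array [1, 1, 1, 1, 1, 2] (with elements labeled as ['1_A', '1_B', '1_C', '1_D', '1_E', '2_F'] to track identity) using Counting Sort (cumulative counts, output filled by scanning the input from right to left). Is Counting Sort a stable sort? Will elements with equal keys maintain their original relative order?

Trace Counting Sort on the labeled array (the key is the number; the letter only tracks identity):
  Counts for values 0..2: [0, 5, 1]
  Cumulative counts: [0, 5, 6]
  Scan right to left: place 2_F at output index 5
  Scan right to left: place 1_E at output index 4
  Scan right to left: place 1_D at output index 3
  Scan right to left: place 1_C at output index 2
  Scan right to left: place 1_B at output index 1
  Scan right to left: place 1_A at output index 0
  Output: [1_A, 1_B, 1_C, 1_D, 1_E, 2_F]
Equal keys:
  value 1: originally 1_A, 1_B, 1_C, 1_D, 1_E; after sorting 1_A, 1_B, 1_C, 1_D, 1_E -> order preserved
All equal keys kept their original relative order. Counting Sort is stable: scanning the input right to left with decreasing cumulative counts places later duplicates at later output positions.
Answer: Stable


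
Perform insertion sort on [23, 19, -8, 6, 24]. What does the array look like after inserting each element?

First element 23 is already 'sorted'
Insert 19: shifted 1 elements -> [19, 23, -8, 6, 24]
Insert -8: shifted 2 elements -> [-8, 19, 23, 6, 24]
Insert 6: shifted 2 elements -> [-8, 6, 19, 23, 24]
Insert 24: shifted 0 elements -> [-8, 6, 19, 23, 24]


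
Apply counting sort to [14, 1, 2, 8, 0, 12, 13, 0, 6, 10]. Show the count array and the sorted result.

Count array: [2, 1, 1, 0, 0, 0, 1, 0, 1, 0, 1, 0, 1, 1, 1]
(count[i] = number of elements equal to i)
Cumulative count: [2, 3, 4, 4, 4, 4, 5, 5, 6, 6, 7, 7, 8, 9, 10]
Sorted: [0, 0, 1, 2, 6, 8, 10, 12, 13, 14]


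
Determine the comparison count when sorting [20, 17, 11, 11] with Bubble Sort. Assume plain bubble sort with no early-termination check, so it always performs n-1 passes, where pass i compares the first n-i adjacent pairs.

Pass 1: compare adjacent pairs (0,1)..(2,3) = 3 comparison(s), 3 swap(s) -> [17, 11, 11, 20]
Pass 2: compare adjacent pairs (0,1)..(1,2) = 2 comparison(s), 2 swap(s) -> [11, 11, 17, 20]
Pass 3: compare adjacent pairs (0,1)..(0,1) = 1 comparison(s), 0 swap(s) -> [11, 11, 17, 20]
Total comparisons: 3 + 2 + 1 = 6


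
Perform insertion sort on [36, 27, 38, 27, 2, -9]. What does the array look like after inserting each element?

First element 36 is already 'sorted'
Insert 27: shifted 1 elements -> [27, 36, 38, 27, 2, -9]
Insert 38: shifted 0 elements -> [27, 36, 38, 27, 2, -9]
Insert 27: shifted 2 elements -> [27, 27, 36, 38, 2, -9]
Insert 2: shifted 4 elements -> [2, 27, 27, 36, 38, -9]
Insert -9: shifted 5 elements -> [-9, 2, 27, 27, 36, 38]


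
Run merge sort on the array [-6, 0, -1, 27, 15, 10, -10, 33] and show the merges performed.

Divide and conquer:
  Merge [-6] + [0] -> [-6, 0]
  Merge [-1] + [27] -> [-1, 27]
  Merge [-6, 0] + [-1, 27] -> [-6, -1, 0, 27]
  Merge [15] + [10] -> [10, 15]
  Merge [-10] + [33] -> [-10, 33]
  Merge [10, 15] + [-10, 33] -> [-10, 10, 15, 33]
  Merge [-6, -1, 0, 27] + [-10, 10, 15, 33] -> [-10, -6, -1, 0, 10, 15, 27, 33]


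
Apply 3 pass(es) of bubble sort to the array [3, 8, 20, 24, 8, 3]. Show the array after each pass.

After pass 1: [3, 8, 20, 8, 3, 24] (2 swaps)
After pass 2: [3, 8, 8, 3, 20, 24] (2 swaps)
After pass 3: [3, 8, 3, 8, 20, 24] (1 swaps)
Total swaps: 5


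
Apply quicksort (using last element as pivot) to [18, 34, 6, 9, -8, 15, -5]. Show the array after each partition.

Partition 1: pivot=-5 at index 1 -> [-8, -5, 6, 9, 18, 15, 34]
Partition 2: pivot=34 at index 6 -> [-8, -5, 6, 9, 18, 15, 34]
Partition 3: pivot=15 at index 4 -> [-8, -5, 6, 9, 15, 18, 34]
Partition 4: pivot=9 at index 3 -> [-8, -5, 6, 9, 15, 18, 34]


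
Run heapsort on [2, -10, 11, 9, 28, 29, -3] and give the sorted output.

Build heap: [29, 28, 11, 9, -10, 2, -3]
Extract 29: [28, 9, 11, -3, -10, 2, 29]
Extract 28: [11, 9, 2, -3, -10, 28, 29]
Extract 11: [9, -3, 2, -10, 11, 28, 29]
Extract 9: [2, -3, -10, 9, 11, 28, 29]
Extract 2: [-3, -10, 2, 9, 11, 28, 29]
Extract -3: [-10, -3, 2, 9, 11, 28, 29]


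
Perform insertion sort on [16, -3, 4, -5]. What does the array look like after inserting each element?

First element 16 is already 'sorted'
Insert -3: shifted 1 elements -> [-3, 16, 4, -5]
Insert 4: shifted 1 elements -> [-3, 4, 16, -5]
Insert -5: shifted 3 elements -> [-5, -3, 4, 16]


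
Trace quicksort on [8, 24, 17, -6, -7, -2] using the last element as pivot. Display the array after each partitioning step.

Partition 1: pivot=-2 at index 2 -> [-6, -7, -2, 8, 24, 17]
Partition 2: pivot=-7 at index 0 -> [-7, -6, -2, 8, 24, 17]
Partition 3: pivot=17 at index 4 -> [-7, -6, -2, 8, 17, 24]


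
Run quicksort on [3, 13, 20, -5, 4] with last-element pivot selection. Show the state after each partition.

Partition 1: pivot=4 at index 2 -> [3, -5, 4, 13, 20]
Partition 2: pivot=-5 at index 0 -> [-5, 3, 4, 13, 20]
Partition 3: pivot=20 at index 4 -> [-5, 3, 4, 13, 20]


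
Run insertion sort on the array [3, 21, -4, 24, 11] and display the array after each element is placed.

First element 3 is already 'sorted'
Insert 21: shifted 0 elements -> [3, 21, -4, 24, 11]
Insert -4: shifted 2 elements -> [-4, 3, 21, 24, 11]
Insert 24: shifted 0 elements -> [-4, 3, 21, 24, 11]
Insert 11: shifted 2 elements -> [-4, 3, 11, 21, 24]


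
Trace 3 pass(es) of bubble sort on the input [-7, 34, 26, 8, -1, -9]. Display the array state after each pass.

After pass 1: [-7, 26, 8, -1, -9, 34] (4 swaps)
After pass 2: [-7, 8, -1, -9, 26, 34] (3 swaps)
After pass 3: [-7, -1, -9, 8, 26, 34] (2 swaps)
Total swaps: 9


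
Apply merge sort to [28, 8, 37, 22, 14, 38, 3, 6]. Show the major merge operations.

Divide and conquer:
  Merge [28] + [8] -> [8, 28]
  Merge [37] + [22] -> [22, 37]
  Merge [8, 28] + [22, 37] -> [8, 22, 28, 37]
  Merge [14] + [38] -> [14, 38]
  Merge [3] + [6] -> [3, 6]
  Merge [14, 38] + [3, 6] -> [3, 6, 14, 38]
  Merge [8, 22, 28, 37] + [3, 6, 14, 38] -> [3, 6, 8, 14, 22, 28, 37, 38]


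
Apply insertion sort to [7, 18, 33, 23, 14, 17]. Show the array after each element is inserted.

First element 7 is already 'sorted'
Insert 18: shifted 0 elements -> [7, 18, 33, 23, 14, 17]
Insert 33: shifted 0 elements -> [7, 18, 33, 23, 14, 17]
Insert 23: shifted 1 elements -> [7, 18, 23, 33, 14, 17]
Insert 14: shifted 3 elements -> [7, 14, 18, 23, 33, 17]
Insert 17: shifted 3 elements -> [7, 14, 17, 18, 23, 33]


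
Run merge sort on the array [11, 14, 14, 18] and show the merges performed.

Divide and conquer:
  Merge [11] + [14] -> [11, 14]
  Merge [14] + [18] -> [14, 18]
  Merge [11, 14] + [14, 18] -> [11, 14, 14, 18]


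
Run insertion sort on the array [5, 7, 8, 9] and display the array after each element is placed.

First element 5 is already 'sorted'
Insert 7: shifted 0 elements -> [5, 7, 8, 9]
Insert 8: shifted 0 elements -> [5, 7, 8, 9]
Insert 9: shifted 0 elements -> [5, 7, 8, 9]


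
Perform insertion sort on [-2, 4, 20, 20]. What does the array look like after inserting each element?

First element -2 is already 'sorted'
Insert 4: shifted 0 elements -> [-2, 4, 20, 20]
Insert 20: shifted 0 elements -> [-2, 4, 20, 20]
Insert 20: shifted 0 elements -> [-2, 4, 20, 20]


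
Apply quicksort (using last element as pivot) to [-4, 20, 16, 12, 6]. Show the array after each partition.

Partition 1: pivot=6 at index 1 -> [-4, 6, 16, 12, 20]
Partition 2: pivot=20 at index 4 -> [-4, 6, 16, 12, 20]
Partition 3: pivot=12 at index 2 -> [-4, 6, 12, 16, 20]


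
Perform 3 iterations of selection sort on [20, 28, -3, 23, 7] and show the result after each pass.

Pass 1: Select minimum -3 at index 2, swap -> [-3, 28, 20, 23, 7]
Pass 2: Select minimum 7 at index 4, swap -> [-3, 7, 20, 23, 28]
Pass 3: Select minimum 20 at index 2, swap -> [-3, 7, 20, 23, 28]


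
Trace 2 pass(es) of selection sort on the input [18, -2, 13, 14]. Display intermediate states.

Pass 1: Select minimum -2 at index 1, swap -> [-2, 18, 13, 14]
Pass 2: Select minimum 13 at index 2, swap -> [-2, 13, 18, 14]


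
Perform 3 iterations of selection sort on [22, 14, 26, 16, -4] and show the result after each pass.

Pass 1: Select minimum -4 at index 4, swap -> [-4, 14, 26, 16, 22]
Pass 2: Select minimum 14 at index 1, swap -> [-4, 14, 26, 16, 22]
Pass 3: Select minimum 16 at index 3, swap -> [-4, 14, 16, 26, 22]


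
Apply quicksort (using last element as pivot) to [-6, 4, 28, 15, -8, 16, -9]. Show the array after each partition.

Partition 1: pivot=-9 at index 0 -> [-9, 4, 28, 15, -8, 16, -6]
Partition 2: pivot=-6 at index 2 -> [-9, -8, -6, 15, 4, 16, 28]
Partition 3: pivot=28 at index 6 -> [-9, -8, -6, 15, 4, 16, 28]
Partition 4: pivot=16 at index 5 -> [-9, -8, -6, 15, 4, 16, 28]
Partition 5: pivot=4 at index 3 -> [-9, -8, -6, 4, 15, 16, 28]


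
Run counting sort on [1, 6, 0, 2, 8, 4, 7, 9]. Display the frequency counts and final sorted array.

Count array: [1, 1, 1, 0, 1, 0, 1, 1, 1, 1]
(count[i] = number of elements equal to i)
Cumulative count: [1, 2, 3, 3, 4, 4, 5, 6, 7, 8]
Sorted: [0, 1, 2, 4, 6, 7, 8, 9]


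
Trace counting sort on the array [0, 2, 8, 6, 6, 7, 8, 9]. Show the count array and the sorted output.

Count array: [1, 0, 1, 0, 0, 0, 2, 1, 2, 1]
(count[i] = number of elements equal to i)
Cumulative count: [1, 1, 2, 2, 2, 2, 4, 5, 7, 8]
Sorted: [0, 2, 6, 6, 7, 8, 8, 9]


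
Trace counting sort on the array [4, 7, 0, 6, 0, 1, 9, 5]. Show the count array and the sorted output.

Count array: [2, 1, 0, 0, 1, 1, 1, 1, 0, 1]
(count[i] = number of elements equal to i)
Cumulative count: [2, 3, 3, 3, 4, 5, 6, 7, 7, 8]
Sorted: [0, 0, 1, 4, 5, 6, 7, 9]


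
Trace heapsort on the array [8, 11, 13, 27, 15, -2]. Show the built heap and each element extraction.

Build heap: [27, 15, 13, 11, 8, -2]
Extract 27: [15, 11, 13, -2, 8, 27]
Extract 15: [13, 11, 8, -2, 15, 27]
Extract 13: [11, -2, 8, 13, 15, 27]
Extract 11: [8, -2, 11, 13, 15, 27]
Extract 8: [-2, 8, 11, 13, 15, 27]


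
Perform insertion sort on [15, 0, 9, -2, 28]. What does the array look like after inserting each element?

First element 15 is already 'sorted'
Insert 0: shifted 1 elements -> [0, 15, 9, -2, 28]
Insert 9: shifted 1 elements -> [0, 9, 15, -2, 28]
Insert -2: shifted 3 elements -> [-2, 0, 9, 15, 28]
Insert 28: shifted 0 elements -> [-2, 0, 9, 15, 28]


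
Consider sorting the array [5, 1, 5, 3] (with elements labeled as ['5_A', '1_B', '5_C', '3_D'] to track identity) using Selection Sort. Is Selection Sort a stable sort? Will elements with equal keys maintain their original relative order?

Trace Selection Sort on the labeled array (the key is the number; the letter only tracks identity):
  Pass 1: minimum of unsorted part is 1_B at index 1; swap it with 5_A at index 0 -> [1_B, 5_A, 5_C, 3_D]
  Pass 2: minimum of unsorted part is 3_D at index 3; swap it with 5_A at index 1 -> [1_B, 3_D, 5_C, 5_A]
  Pass 3: minimum 5_C is already at index 2; no swap -> [1_B, 3_D, 5_C, 5_A]
Final order: [1_B, 3_D, 5_C, 5_A]
Equal keys:
  value 5: originally 5_A, 5_C; after sorting 5_C, 5_A -> order changed
Equal keys were reordered, so Selection Sort is not stable: the long-range swap that moves the minimum into place can carry an element past an equal key. (One such input is enough; an unstable sort may happen to preserve order on other inputs, but it gives no guarantee.)
Answer: Not stable


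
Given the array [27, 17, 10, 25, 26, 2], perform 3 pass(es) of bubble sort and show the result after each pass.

After pass 1: [17, 10, 25, 26, 2, 27] (5 swaps)
After pass 2: [10, 17, 25, 2, 26, 27] (2 swaps)
After pass 3: [10, 17, 2, 25, 26, 27] (1 swaps)
Total swaps: 8


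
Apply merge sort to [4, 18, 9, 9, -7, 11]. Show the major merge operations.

Divide and conquer:
  Merge [18] + [9] -> [9, 18]
  Merge [4] + [9, 18] -> [4, 9, 18]
  Merge [-7] + [11] -> [-7, 11]
  Merge [9] + [-7, 11] -> [-7, 9, 11]
  Merge [4, 9, 18] + [-7, 9, 11] -> [-7, 4, 9, 9, 11, 18]


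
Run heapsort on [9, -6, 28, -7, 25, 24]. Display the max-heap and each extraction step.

Build heap: [28, 25, 24, -7, -6, 9]
Extract 28: [25, 9, 24, -7, -6, 28]
Extract 25: [24, 9, -6, -7, 25, 28]
Extract 24: [9, -7, -6, 24, 25, 28]
Extract 9: [-6, -7, 9, 24, 25, 28]
Extract -6: [-7, -6, 9, 24, 25, 28]


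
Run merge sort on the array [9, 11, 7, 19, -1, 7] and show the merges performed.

Divide and conquer:
  Merge [11] + [7] -> [7, 11]
  Merge [9] + [7, 11] -> [7, 9, 11]
  Merge [-1] + [7] -> [-1, 7]
  Merge [19] + [-1, 7] -> [-1, 7, 19]
  Merge [7, 9, 11] + [-1, 7, 19] -> [-1, 7, 7, 9, 11, 19]


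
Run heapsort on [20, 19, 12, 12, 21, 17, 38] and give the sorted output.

Build heap: [38, 21, 20, 12, 19, 17, 12]
Extract 38: [21, 19, 20, 12, 12, 17, 38]
Extract 21: [20, 19, 17, 12, 12, 21, 38]
Extract 20: [19, 12, 17, 12, 20, 21, 38]
Extract 19: [17, 12, 12, 19, 20, 21, 38]
Extract 17: [12, 12, 17, 19, 20, 21, 38]
Extract 12: [12, 12, 17, 19, 20, 21, 38]


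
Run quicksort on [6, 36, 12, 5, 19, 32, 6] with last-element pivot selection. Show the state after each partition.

Partition 1: pivot=6 at index 2 -> [6, 5, 6, 36, 19, 32, 12]
Partition 2: pivot=5 at index 0 -> [5, 6, 6, 36, 19, 32, 12]
Partition 3: pivot=12 at index 3 -> [5, 6, 6, 12, 19, 32, 36]
Partition 4: pivot=36 at index 6 -> [5, 6, 6, 12, 19, 32, 36]
Partition 5: pivot=32 at index 5 -> [5, 6, 6, 12, 19, 32, 36]


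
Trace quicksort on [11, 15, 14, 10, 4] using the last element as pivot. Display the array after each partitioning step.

Partition 1: pivot=4 at index 0 -> [4, 15, 14, 10, 11]
Partition 2: pivot=11 at index 2 -> [4, 10, 11, 15, 14]
Partition 3: pivot=14 at index 3 -> [4, 10, 11, 14, 15]


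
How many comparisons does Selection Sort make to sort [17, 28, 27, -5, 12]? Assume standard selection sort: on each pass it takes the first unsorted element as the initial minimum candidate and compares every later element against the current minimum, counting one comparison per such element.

Pass 1: scan indices 1..4 for the minimum = 4 comparison(s); min is -5, place at index 0 -> [-5, 28, 27, 17, 12]
Pass 2: scan indices 2..4 for the minimum = 3 comparison(s); min is 12, place at index 1 -> [-5, 12, 27, 17, 28]
Pass 3: scan indices 3..4 for the minimum = 2 comparison(s); min is 17, place at index 2 -> [-5, 12, 17, 27, 28]
Pass 4: scan indices 4..4 for the minimum = 1 comparison(s); min is 27, place at index 3 -> [-5, 12, 17, 27, 28]
Selection sort always scans the whole unsorted suffix, so the count is (n-1) + (n-2) + ... + 1 = n(n-1)/2 = 5*4/2 = 10 regardless of the input order.
Total comparisons: 4 + 3 + 2 + 1 = 10


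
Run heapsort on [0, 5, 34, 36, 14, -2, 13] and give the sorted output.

Build heap: [36, 14, 34, 5, 0, -2, 13]
Extract 36: [34, 14, 13, 5, 0, -2, 36]
Extract 34: [14, 5, 13, -2, 0, 34, 36]
Extract 14: [13, 5, 0, -2, 14, 34, 36]
Extract 13: [5, -2, 0, 13, 14, 34, 36]
Extract 5: [0, -2, 5, 13, 14, 34, 36]
Extract 0: [-2, 0, 5, 13, 14, 34, 36]


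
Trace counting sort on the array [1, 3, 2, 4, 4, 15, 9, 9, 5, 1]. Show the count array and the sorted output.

Count array: [0, 2, 1, 1, 2, 1, 0, 0, 0, 2, 0, 0, 0, 0, 0, 1]
(count[i] = number of elements equal to i)
Cumulative count: [0, 2, 3, 4, 6, 7, 7, 7, 7, 9, 9, 9, 9, 9, 9, 10]
Sorted: [1, 1, 2, 3, 4, 4, 5, 9, 9, 15]


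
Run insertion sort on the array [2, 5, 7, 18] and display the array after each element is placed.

First element 2 is already 'sorted'
Insert 5: shifted 0 elements -> [2, 5, 7, 18]
Insert 7: shifted 0 elements -> [2, 5, 7, 18]
Insert 18: shifted 0 elements -> [2, 5, 7, 18]


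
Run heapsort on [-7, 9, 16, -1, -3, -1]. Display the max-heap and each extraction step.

Build heap: [16, 9, -1, -1, -3, -7]
Extract 16: [9, -1, -1, -7, -3, 16]
Extract 9: [-1, -3, -1, -7, 9, 16]
Extract -1: [-1, -3, -7, -1, 9, 16]
Extract -1: [-3, -7, -1, -1, 9, 16]
Extract -3: [-7, -3, -1, -1, 9, 16]


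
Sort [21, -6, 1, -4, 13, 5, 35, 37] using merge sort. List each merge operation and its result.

Divide and conquer:
  Merge [21] + [-6] -> [-6, 21]
  Merge [1] + [-4] -> [-4, 1]
  Merge [-6, 21] + [-4, 1] -> [-6, -4, 1, 21]
  Merge [13] + [5] -> [5, 13]
  Merge [35] + [37] -> [35, 37]
  Merge [5, 13] + [35, 37] -> [5, 13, 35, 37]
  Merge [-6, -4, 1, 21] + [5, 13, 35, 37] -> [-6, -4, 1, 5, 13, 21, 35, 37]


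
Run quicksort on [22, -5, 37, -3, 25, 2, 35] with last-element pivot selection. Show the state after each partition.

Partition 1: pivot=35 at index 5 -> [22, -5, -3, 25, 2, 35, 37]
Partition 2: pivot=2 at index 2 -> [-5, -3, 2, 25, 22, 35, 37]
Partition 3: pivot=-3 at index 1 -> [-5, -3, 2, 25, 22, 35, 37]
Partition 4: pivot=22 at index 3 -> [-5, -3, 2, 22, 25, 35, 37]


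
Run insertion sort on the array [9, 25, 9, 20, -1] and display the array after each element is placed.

First element 9 is already 'sorted'
Insert 25: shifted 0 elements -> [9, 25, 9, 20, -1]
Insert 9: shifted 1 elements -> [9, 9, 25, 20, -1]
Insert 20: shifted 1 elements -> [9, 9, 20, 25, -1]
Insert -1: shifted 4 elements -> [-1, 9, 9, 20, 25]


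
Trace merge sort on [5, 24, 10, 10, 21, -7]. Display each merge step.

Divide and conquer:
  Merge [24] + [10] -> [10, 24]
  Merge [5] + [10, 24] -> [5, 10, 24]
  Merge [21] + [-7] -> [-7, 21]
  Merge [10] + [-7, 21] -> [-7, 10, 21]
  Merge [5, 10, 24] + [-7, 10, 21] -> [-7, 5, 10, 10, 21, 24]


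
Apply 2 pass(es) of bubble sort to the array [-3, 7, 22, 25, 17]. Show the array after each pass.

After pass 1: [-3, 7, 22, 17, 25] (1 swaps)
After pass 2: [-3, 7, 17, 22, 25] (1 swaps)
Total swaps: 2


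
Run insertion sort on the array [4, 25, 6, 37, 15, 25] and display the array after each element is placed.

First element 4 is already 'sorted'
Insert 25: shifted 0 elements -> [4, 25, 6, 37, 15, 25]
Insert 6: shifted 1 elements -> [4, 6, 25, 37, 15, 25]
Insert 37: shifted 0 elements -> [4, 6, 25, 37, 15, 25]
Insert 15: shifted 2 elements -> [4, 6, 15, 25, 37, 25]
Insert 25: shifted 1 elements -> [4, 6, 15, 25, 25, 37]


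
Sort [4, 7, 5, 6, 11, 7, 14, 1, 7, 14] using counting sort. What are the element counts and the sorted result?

Count array: [0, 1, 0, 0, 1, 1, 1, 3, 0, 0, 0, 1, 0, 0, 2]
(count[i] = number of elements equal to i)
Cumulative count: [0, 1, 1, 1, 2, 3, 4, 7, 7, 7, 7, 8, 8, 8, 10]
Sorted: [1, 4, 5, 6, 7, 7, 7, 11, 14, 14]


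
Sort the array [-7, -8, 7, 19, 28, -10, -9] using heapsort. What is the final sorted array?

Build heap: [28, 19, 7, -7, -8, -10, -9]
Extract 28: [19, -7, 7, -9, -8, -10, 28]
Extract 19: [7, -7, -10, -9, -8, 19, 28]
Extract 7: [-7, -8, -10, -9, 7, 19, 28]
Extract -7: [-8, -9, -10, -7, 7, 19, 28]
Extract -8: [-9, -10, -8, -7, 7, 19, 28]
Extract -9: [-10, -9, -8, -7, 7, 19, 28]


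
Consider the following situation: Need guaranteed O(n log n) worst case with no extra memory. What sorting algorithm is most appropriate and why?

Best choice: Heapsort
Reason: Heapsort is O(n log n) worst case and sorts in-place; quicksort can degrade to O(n^2)


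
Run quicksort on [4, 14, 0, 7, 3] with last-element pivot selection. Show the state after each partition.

Partition 1: pivot=3 at index 1 -> [0, 3, 4, 7, 14]
Partition 2: pivot=14 at index 4 -> [0, 3, 4, 7, 14]
Partition 3: pivot=7 at index 3 -> [0, 3, 4, 7, 14]


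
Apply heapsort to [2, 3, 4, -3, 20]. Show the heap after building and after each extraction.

Build heap: [20, 3, 4, -3, 2]
Extract 20: [4, 3, 2, -3, 20]
Extract 4: [3, -3, 2, 4, 20]
Extract 3: [2, -3, 3, 4, 20]
Extract 2: [-3, 2, 3, 4, 20]


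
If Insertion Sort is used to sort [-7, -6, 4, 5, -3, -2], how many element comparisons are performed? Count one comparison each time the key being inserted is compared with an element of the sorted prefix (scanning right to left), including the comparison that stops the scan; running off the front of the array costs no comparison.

Insert -6: -7 <= -6 (stop) = 1 comparison(s) -> [-7, -6, 4, 5, -3, -2]
Insert 4: -6 <= 4 (stop) = 1 comparison(s) -> [-7, -6, 4, 5, -3, -2]
Insert 5: 4 <= 5 (stop) = 1 comparison(s) -> [-7, -6, 4, 5, -3, -2]
Insert -3: 5 > -3 (shift), 4 > -3 (shift), -6 <= -3 (stop) = 3 comparison(s) -> [-7, -6, -3, 4, 5, -2]
Insert -2: 5 > -2 (shift), 4 > -2 (shift), -3 <= -2 (stop) = 3 comparison(s) -> [-7, -6, -3, -2, 4, 5]
Total comparisons: 1 + 1 + 1 + 3 + 3 = 9


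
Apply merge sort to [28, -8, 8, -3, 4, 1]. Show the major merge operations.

Divide and conquer:
  Merge [-8] + [8] -> [-8, 8]
  Merge [28] + [-8, 8] -> [-8, 8, 28]
  Merge [4] + [1] -> [1, 4]
  Merge [-3] + [1, 4] -> [-3, 1, 4]
  Merge [-8, 8, 28] + [-3, 1, 4] -> [-8, -3, 1, 4, 8, 28]


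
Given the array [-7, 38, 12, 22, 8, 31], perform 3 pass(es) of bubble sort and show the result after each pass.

After pass 1: [-7, 12, 22, 8, 31, 38] (4 swaps)
After pass 2: [-7, 12, 8, 22, 31, 38] (1 swaps)
After pass 3: [-7, 8, 12, 22, 31, 38] (1 swaps)
Total swaps: 6


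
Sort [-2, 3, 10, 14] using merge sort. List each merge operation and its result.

Divide and conquer:
  Merge [-2] + [3] -> [-2, 3]
  Merge [10] + [14] -> [10, 14]
  Merge [-2, 3] + [10, 14] -> [-2, 3, 10, 14]


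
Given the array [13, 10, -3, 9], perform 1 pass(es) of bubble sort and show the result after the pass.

After pass 1: [10, -3, 9, 13] (3 swaps)
Total swaps: 3


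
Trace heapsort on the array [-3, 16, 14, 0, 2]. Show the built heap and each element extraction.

Build heap: [16, 2, 14, 0, -3]
Extract 16: [14, 2, -3, 0, 16]
Extract 14: [2, 0, -3, 14, 16]
Extract 2: [0, -3, 2, 14, 16]
Extract 0: [-3, 0, 2, 14, 16]


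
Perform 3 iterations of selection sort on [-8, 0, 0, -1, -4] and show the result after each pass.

Pass 1: Select minimum -8 at index 0, swap -> [-8, 0, 0, -1, -4]
Pass 2: Select minimum -4 at index 4, swap -> [-8, -4, 0, -1, 0]
Pass 3: Select minimum -1 at index 3, swap -> [-8, -4, -1, 0, 0]


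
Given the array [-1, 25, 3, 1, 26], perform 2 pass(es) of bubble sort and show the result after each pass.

After pass 1: [-1, 3, 1, 25, 26] (2 swaps)
After pass 2: [-1, 1, 3, 25, 26] (1 swaps)
Total swaps: 3
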